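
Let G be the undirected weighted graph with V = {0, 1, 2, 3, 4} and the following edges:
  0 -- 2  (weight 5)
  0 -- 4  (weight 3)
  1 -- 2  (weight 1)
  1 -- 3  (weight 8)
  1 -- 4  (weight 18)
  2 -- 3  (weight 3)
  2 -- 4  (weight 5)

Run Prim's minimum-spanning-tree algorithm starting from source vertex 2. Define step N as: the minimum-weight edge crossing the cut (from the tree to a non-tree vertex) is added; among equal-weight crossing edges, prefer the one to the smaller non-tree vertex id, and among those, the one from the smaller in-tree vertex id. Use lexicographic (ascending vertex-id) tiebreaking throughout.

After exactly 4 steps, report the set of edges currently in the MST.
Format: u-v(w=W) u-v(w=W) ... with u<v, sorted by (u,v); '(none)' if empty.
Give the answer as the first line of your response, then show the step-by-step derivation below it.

0-2(w=5) 0-4(w=3) 1-2(w=1) 2-3(w=3)

step 1: add edge 1-2 (w=1); MST = {1-2(w=1)}
step 2: add edge 2-3 (w=3); MST = {1-2(w=1) 2-3(w=3)}
step 3: add edge 0-2 (w=5); MST = {0-2(w=5) 1-2(w=1) 2-3(w=3)}
step 4: add edge 0-4 (w=3); MST = {0-2(w=5) 0-4(w=3) 1-2(w=1) 2-3(w=3)}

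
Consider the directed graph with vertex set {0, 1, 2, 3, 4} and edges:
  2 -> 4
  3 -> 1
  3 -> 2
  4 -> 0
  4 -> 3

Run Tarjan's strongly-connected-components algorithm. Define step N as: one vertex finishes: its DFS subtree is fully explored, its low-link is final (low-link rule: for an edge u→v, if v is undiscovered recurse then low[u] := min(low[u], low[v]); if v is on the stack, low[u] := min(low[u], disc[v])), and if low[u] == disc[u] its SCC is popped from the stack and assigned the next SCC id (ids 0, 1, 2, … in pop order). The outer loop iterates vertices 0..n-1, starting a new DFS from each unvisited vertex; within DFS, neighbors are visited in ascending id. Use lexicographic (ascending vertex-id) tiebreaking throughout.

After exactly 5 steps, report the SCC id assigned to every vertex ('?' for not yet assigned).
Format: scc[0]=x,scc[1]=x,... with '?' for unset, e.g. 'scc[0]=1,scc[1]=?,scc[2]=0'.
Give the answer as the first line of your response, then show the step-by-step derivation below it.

scc[0]=0,scc[1]=1,scc[2]=2,scc[3]=2,scc[4]=2

step 1: low=(low[0]=0,low[1]=?,low[2]=?,low[3]=?,low[4]=?); scc=(scc[0]=0,scc[1]=?,scc[2]=?,scc[3]=?,scc[4]=?)
step 2: low=(low[0]=0,low[1]=1,low[2]=?,low[3]=?,low[4]=?); scc=(scc[0]=0,scc[1]=1,scc[2]=?,scc[3]=?,scc[4]=?)
step 3: low=(low[0]=0,low[1]=1,low[2]=2,low[3]=2,low[4]=3); scc=(scc[0]=0,scc[1]=1,scc[2]=?,scc[3]=?,scc[4]=?)
step 4: low=(low[0]=0,low[1]=1,low[2]=2,low[3]=2,low[4]=2); scc=(scc[0]=0,scc[1]=1,scc[2]=?,scc[3]=?,scc[4]=?)
step 5: low=(low[0]=0,low[1]=1,low[2]=2,low[3]=2,low[4]=2); scc=(scc[0]=0,scc[1]=1,scc[2]=2,scc[3]=2,scc[4]=2)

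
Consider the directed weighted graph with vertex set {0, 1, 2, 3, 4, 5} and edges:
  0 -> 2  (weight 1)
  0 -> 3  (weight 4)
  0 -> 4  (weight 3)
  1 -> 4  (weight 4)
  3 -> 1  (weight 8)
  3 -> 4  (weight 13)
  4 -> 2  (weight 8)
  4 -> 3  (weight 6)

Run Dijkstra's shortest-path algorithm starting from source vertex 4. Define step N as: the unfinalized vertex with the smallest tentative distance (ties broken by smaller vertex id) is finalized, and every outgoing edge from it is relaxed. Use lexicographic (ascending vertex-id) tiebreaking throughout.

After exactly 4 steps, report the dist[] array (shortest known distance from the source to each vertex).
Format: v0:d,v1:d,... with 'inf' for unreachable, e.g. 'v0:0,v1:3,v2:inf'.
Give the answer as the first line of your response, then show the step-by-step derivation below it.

v0:inf,v1:14,v2:8,v3:6,v4:0,v5:inf

step 1: dist = v0:inf,v1:inf,v2:8,v3:6,v4:0,v5:inf
step 2: dist = v0:inf,v1:14,v2:8,v3:6,v4:0,v5:inf
step 3: dist = v0:inf,v1:14,v2:8,v3:6,v4:0,v5:inf
step 4: dist = v0:inf,v1:14,v2:8,v3:6,v4:0,v5:inf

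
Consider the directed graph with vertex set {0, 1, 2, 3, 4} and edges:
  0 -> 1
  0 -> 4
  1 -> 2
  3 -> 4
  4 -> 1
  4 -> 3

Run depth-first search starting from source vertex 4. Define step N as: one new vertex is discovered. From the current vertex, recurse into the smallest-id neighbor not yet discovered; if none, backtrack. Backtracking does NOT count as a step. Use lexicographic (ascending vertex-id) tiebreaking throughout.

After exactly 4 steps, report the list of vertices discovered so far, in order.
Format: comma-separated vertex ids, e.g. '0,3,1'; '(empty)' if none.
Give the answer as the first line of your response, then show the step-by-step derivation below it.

4,1,2,3

step 1: discover 4; path=4; order=4
step 2: discover 1; path=4>1; order=4,1
step 3: discover 2; path=4>1>2; order=4,1,2
step 4: discover 3; path=4>3; order=4,1,2,3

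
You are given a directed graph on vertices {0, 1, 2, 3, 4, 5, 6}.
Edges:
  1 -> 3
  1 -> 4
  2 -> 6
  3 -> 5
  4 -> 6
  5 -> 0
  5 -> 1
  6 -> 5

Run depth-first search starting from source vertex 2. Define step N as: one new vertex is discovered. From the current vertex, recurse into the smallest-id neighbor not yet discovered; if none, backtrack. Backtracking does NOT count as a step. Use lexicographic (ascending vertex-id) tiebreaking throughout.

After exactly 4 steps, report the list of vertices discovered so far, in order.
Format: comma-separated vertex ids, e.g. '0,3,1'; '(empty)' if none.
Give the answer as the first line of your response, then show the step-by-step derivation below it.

2,6,5,0

step 1: discover 2; path=2; order=2
step 2: discover 6; path=2>6; order=2,6
step 3: discover 5; path=2>6>5; order=2,6,5
step 4: discover 0; path=2>6>5>0; order=2,6,5,0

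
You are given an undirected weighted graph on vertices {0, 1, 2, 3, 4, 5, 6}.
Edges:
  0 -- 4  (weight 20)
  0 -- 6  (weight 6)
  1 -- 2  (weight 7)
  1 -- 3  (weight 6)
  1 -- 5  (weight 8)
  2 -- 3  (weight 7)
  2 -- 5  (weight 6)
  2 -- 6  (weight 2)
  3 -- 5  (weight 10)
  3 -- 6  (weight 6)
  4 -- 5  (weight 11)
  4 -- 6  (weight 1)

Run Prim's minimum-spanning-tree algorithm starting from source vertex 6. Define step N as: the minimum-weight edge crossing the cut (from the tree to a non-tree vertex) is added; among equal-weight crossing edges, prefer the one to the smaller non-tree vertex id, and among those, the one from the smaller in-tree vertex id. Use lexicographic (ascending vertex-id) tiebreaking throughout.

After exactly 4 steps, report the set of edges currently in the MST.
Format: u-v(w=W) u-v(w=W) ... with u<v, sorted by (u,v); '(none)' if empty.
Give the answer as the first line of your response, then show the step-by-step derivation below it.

0-6(w=6) 2-6(w=2) 3-6(w=6) 4-6(w=1)

step 1: add edge 4-6 (w=1); MST = {4-6(w=1)}
step 2: add edge 2-6 (w=2); MST = {2-6(w=2) 4-6(w=1)}
step 3: add edge 0-6 (w=6); MST = {0-6(w=6) 2-6(w=2) 4-6(w=1)}
step 4: add edge 3-6 (w=6); MST = {0-6(w=6) 2-6(w=2) 3-6(w=6) 4-6(w=1)}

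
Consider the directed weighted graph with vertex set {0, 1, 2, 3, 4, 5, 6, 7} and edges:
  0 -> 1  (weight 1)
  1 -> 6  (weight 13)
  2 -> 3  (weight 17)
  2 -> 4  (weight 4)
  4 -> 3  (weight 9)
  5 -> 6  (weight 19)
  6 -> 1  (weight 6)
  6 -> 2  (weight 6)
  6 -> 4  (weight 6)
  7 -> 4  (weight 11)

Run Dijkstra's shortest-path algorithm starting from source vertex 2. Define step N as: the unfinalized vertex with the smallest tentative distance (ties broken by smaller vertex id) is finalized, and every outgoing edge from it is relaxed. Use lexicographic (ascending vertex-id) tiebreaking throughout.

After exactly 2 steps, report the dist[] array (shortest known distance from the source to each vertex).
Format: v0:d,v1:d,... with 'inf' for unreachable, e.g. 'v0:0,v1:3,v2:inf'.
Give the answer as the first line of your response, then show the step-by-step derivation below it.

v0:inf,v1:inf,v2:0,v3:13,v4:4,v5:inf,v6:inf,v7:inf

step 1: dist = v0:inf,v1:inf,v2:0,v3:17,v4:4,v5:inf,v6:inf,v7:inf
step 2: dist = v0:inf,v1:inf,v2:0,v3:13,v4:4,v5:inf,v6:inf,v7:inf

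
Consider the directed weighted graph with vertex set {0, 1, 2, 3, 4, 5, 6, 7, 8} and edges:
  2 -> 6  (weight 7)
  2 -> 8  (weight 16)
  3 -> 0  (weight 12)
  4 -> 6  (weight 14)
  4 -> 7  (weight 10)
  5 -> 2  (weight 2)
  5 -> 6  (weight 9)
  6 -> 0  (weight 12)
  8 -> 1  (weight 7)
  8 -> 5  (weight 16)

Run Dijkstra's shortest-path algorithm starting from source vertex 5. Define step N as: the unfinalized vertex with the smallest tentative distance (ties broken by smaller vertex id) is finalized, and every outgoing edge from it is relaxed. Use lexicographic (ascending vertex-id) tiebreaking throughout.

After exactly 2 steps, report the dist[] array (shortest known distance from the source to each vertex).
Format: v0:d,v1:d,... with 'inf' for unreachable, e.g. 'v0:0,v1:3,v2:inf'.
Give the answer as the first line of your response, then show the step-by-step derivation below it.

v0:inf,v1:inf,v2:2,v3:inf,v4:inf,v5:0,v6:9,v7:inf,v8:18

step 1: dist = v0:inf,v1:inf,v2:2,v3:inf,v4:inf,v5:0,v6:9,v7:inf,v8:inf
step 2: dist = v0:inf,v1:inf,v2:2,v3:inf,v4:inf,v5:0,v6:9,v7:inf,v8:18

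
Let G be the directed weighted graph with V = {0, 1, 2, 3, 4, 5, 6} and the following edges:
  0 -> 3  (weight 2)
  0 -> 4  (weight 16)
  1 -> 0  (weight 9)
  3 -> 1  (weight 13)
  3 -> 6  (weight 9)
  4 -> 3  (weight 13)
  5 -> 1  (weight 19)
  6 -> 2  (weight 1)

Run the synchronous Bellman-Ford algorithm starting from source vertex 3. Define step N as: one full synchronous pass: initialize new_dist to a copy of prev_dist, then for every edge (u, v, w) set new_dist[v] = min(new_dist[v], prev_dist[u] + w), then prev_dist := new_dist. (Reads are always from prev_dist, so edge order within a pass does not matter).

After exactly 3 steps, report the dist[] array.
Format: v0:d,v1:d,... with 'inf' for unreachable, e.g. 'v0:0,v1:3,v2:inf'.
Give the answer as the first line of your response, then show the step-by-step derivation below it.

v0:22,v1:13,v2:10,v3:0,v4:38,v5:inf,v6:9

step 1: dist = v0:inf,v1:13,v2:inf,v3:0,v4:inf,v5:inf,v6:9
step 2: dist = v0:22,v1:13,v2:10,v3:0,v4:inf,v5:inf,v6:9
step 3: dist = v0:22,v1:13,v2:10,v3:0,v4:38,v5:inf,v6:9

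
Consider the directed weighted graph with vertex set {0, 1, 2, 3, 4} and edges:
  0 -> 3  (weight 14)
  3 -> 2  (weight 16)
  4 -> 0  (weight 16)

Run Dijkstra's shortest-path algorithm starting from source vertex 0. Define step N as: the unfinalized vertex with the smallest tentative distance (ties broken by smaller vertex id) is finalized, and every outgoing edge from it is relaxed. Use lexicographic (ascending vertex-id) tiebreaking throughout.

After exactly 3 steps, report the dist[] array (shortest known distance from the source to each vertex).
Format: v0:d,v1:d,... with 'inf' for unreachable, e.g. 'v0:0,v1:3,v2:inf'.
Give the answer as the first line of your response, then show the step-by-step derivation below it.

v0:0,v1:inf,v2:30,v3:14,v4:inf

step 1: dist = v0:0,v1:inf,v2:inf,v3:14,v4:inf
step 2: dist = v0:0,v1:inf,v2:30,v3:14,v4:inf
step 3: dist = v0:0,v1:inf,v2:30,v3:14,v4:inf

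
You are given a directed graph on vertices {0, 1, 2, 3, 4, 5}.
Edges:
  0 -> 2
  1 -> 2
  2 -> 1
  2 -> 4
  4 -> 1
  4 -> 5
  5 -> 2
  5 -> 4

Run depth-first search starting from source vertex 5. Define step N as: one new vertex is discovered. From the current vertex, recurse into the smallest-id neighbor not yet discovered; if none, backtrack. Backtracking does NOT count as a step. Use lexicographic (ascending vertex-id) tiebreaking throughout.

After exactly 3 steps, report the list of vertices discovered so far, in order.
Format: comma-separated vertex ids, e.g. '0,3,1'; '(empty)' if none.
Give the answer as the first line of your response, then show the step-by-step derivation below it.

5,2,1

step 1: discover 5; path=5; order=5
step 2: discover 2; path=5>2; order=5,2
step 3: discover 1; path=5>2>1; order=5,2,1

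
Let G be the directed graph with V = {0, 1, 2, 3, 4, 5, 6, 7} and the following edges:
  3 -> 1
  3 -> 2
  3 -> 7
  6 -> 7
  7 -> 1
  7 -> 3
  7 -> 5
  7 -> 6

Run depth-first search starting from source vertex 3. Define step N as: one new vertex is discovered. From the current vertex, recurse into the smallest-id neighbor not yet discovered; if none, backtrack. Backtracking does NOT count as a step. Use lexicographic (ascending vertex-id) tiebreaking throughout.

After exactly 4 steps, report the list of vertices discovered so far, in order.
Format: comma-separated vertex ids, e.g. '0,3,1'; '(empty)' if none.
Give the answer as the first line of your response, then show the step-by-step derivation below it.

3,1,2,7

step 1: discover 3; path=3; order=3
step 2: discover 1; path=3>1; order=3,1
step 3: discover 2; path=3>2; order=3,1,2
step 4: discover 7; path=3>7; order=3,1,2,7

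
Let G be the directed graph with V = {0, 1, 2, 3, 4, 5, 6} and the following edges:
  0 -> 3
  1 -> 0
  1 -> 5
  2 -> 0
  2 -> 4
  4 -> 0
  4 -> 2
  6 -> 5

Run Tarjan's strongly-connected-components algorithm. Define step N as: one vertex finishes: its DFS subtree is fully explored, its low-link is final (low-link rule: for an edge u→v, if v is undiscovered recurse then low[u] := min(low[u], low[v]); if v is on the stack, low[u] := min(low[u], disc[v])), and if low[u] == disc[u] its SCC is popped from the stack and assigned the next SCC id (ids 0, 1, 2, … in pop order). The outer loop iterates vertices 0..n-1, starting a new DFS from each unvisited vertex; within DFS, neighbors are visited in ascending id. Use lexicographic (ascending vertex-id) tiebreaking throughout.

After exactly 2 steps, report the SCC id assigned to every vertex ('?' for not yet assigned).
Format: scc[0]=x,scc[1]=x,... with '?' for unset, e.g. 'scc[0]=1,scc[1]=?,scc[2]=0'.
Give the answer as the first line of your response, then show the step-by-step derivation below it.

scc[0]=1,scc[1]=?,scc[2]=?,scc[3]=0,scc[4]=?,scc[5]=?,scc[6]=?

step 1: low=(low[0]=0,low[1]=?,low[2]=?,low[3]=1,low[4]=?,low[5]=?,low[6]=?); scc=(scc[0]=?,scc[1]=?,scc[2]=?,scc[3]=0,scc[4]=?,scc[5]=?,scc[6]=?)
step 2: low=(low[0]=0,low[1]=?,low[2]=?,low[3]=1,low[4]=?,low[5]=?,low[6]=?); scc=(scc[0]=1,scc[1]=?,scc[2]=?,scc[3]=0,scc[4]=?,scc[5]=?,scc[6]=?)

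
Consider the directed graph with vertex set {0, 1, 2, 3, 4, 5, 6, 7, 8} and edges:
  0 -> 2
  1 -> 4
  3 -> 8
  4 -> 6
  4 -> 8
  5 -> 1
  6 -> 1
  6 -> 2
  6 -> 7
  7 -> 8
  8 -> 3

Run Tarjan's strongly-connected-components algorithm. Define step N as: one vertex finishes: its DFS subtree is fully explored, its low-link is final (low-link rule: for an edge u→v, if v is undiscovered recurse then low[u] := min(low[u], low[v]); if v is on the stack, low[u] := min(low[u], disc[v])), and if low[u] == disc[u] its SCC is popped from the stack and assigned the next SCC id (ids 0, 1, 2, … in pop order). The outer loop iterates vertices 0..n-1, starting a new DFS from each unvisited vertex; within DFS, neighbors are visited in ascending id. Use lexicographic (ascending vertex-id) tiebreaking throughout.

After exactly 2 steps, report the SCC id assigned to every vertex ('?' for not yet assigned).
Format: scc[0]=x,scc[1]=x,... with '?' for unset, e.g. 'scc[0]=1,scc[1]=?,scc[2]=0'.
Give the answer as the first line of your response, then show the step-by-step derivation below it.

scc[0]=1,scc[1]=?,scc[2]=0,scc[3]=?,scc[4]=?,scc[5]=?,scc[6]=?,scc[7]=?,scc[8]=?

step 1: low=(low[0]=0,low[1]=?,low[2]=1,low[3]=?,low[4]=?,low[5]=?,low[6]=?,low[7]=?,low[8]=?); scc=(scc[0]=?,scc[1]=?,scc[2]=0,scc[3]=?,scc[4]=?,scc[5]=?,scc[6]=?,scc[7]=?,scc[8]=?)
step 2: low=(low[0]=0,low[1]=?,low[2]=1,low[3]=?,low[4]=?,low[5]=?,low[6]=?,low[7]=?,low[8]=?); scc=(scc[0]=1,scc[1]=?,scc[2]=0,scc[3]=?,scc[4]=?,scc[5]=?,scc[6]=?,scc[7]=?,scc[8]=?)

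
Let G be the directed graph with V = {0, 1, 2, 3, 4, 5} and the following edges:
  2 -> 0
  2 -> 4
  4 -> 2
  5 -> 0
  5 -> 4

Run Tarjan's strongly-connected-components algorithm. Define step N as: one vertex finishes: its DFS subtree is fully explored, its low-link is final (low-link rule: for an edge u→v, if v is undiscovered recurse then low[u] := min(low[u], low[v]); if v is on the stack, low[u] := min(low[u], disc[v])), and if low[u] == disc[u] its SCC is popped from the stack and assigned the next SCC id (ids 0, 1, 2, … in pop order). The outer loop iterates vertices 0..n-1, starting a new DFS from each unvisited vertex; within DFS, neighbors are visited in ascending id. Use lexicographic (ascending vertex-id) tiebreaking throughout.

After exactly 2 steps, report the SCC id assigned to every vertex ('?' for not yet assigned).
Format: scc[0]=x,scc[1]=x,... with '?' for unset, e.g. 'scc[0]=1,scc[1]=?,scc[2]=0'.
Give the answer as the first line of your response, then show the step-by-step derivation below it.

scc[0]=0,scc[1]=1,scc[2]=?,scc[3]=?,scc[4]=?,scc[5]=?

step 1: low=(low[0]=0,low[1]=?,low[2]=?,low[3]=?,low[4]=?,low[5]=?); scc=(scc[0]=0,scc[1]=?,scc[2]=?,scc[3]=?,scc[4]=?,scc[5]=?)
step 2: low=(low[0]=0,low[1]=1,low[2]=?,low[3]=?,low[4]=?,low[5]=?); scc=(scc[0]=0,scc[1]=1,scc[2]=?,scc[3]=?,scc[4]=?,scc[5]=?)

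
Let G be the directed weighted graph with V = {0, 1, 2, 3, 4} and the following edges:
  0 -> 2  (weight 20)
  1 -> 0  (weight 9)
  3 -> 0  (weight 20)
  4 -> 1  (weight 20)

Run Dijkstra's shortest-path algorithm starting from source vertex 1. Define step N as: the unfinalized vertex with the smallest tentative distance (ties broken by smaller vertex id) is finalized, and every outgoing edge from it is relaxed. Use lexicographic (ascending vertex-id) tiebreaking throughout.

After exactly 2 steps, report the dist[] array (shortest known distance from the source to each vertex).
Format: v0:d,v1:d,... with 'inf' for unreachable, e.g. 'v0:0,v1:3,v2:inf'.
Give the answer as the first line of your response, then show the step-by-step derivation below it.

v0:9,v1:0,v2:29,v3:inf,v4:inf

step 1: dist = v0:9,v1:0,v2:inf,v3:inf,v4:inf
step 2: dist = v0:9,v1:0,v2:29,v3:inf,v4:inf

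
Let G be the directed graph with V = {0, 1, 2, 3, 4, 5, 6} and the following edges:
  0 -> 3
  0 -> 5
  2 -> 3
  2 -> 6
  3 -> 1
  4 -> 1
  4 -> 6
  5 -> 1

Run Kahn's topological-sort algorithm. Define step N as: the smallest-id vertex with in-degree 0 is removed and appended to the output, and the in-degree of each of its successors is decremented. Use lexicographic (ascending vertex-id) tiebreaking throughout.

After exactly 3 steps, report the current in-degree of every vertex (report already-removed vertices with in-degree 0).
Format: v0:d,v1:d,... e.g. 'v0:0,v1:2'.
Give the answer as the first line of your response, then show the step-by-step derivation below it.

v0:0,v1:2,v2:0,v3:0,v4:0,v5:0,v6:1

step 1: output 0; order=[0]; indeg=(0,3,0,1,0,0,2)
step 2: output 2; order=[0,2]; indeg=(0,3,0,0,0,0,1)
step 3: output 3; order=[0,2,3]; indeg=(0,2,0,0,0,0,1)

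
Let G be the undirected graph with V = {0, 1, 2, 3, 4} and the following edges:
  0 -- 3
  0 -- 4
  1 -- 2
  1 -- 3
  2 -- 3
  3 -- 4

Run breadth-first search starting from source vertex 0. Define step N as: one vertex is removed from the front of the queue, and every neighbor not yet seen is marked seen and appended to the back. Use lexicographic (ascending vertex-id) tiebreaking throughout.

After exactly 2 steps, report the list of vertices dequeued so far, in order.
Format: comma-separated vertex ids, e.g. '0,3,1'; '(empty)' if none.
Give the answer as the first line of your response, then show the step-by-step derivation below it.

0,3

step 1: dequeue 0; queue=[3,4]; order=0
step 2: dequeue 3; queue=[4,1,2]; order=0,3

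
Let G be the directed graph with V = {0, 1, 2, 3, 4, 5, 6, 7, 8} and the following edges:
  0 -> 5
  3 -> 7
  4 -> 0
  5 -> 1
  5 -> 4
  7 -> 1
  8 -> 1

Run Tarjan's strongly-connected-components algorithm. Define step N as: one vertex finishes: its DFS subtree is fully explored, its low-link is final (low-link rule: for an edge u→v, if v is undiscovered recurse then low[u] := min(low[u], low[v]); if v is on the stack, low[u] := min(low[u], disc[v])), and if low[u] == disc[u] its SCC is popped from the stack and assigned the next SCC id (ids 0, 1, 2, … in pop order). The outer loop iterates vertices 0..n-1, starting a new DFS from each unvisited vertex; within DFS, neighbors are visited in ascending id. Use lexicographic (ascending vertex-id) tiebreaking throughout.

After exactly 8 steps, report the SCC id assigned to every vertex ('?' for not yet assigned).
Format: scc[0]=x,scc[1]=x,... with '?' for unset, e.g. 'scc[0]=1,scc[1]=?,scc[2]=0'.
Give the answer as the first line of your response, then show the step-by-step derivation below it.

scc[0]=1,scc[1]=0,scc[2]=2,scc[3]=4,scc[4]=1,scc[5]=1,scc[6]=5,scc[7]=3,scc[8]=?

step 1: low=(low[0]=0,low[1]=2,low[2]=?,low[3]=?,low[4]=?,low[5]=1,low[6]=?,low[7]=?,low[8]=?); scc=(scc[0]=?,scc[1]=0,scc[2]=?,scc[3]=?,scc[4]=?,scc[5]=?,scc[6]=?,scc[7]=?,scc[8]=?)
step 2: low=(low[0]=0,low[1]=2,low[2]=?,low[3]=?,low[4]=0,low[5]=1,low[6]=?,low[7]=?,low[8]=?); scc=(scc[0]=?,scc[1]=0,scc[2]=?,scc[3]=?,scc[4]=?,scc[5]=?,scc[6]=?,scc[7]=?,scc[8]=?)
step 3: low=(low[0]=0,low[1]=2,low[2]=?,low[3]=?,low[4]=0,low[5]=0,low[6]=?,low[7]=?,low[8]=?); scc=(scc[0]=?,scc[1]=0,scc[2]=?,scc[3]=?,scc[4]=?,scc[5]=?,scc[6]=?,scc[7]=?,scc[8]=?)
step 4: low=(low[0]=0,low[1]=2,low[2]=?,low[3]=?,low[4]=0,low[5]=0,low[6]=?,low[7]=?,low[8]=?); scc=(scc[0]=1,scc[1]=0,scc[2]=?,scc[3]=?,scc[4]=1,scc[5]=1,scc[6]=?,scc[7]=?,scc[8]=?)
step 5: low=(low[0]=0,low[1]=2,low[2]=4,low[3]=?,low[4]=0,low[5]=0,low[6]=?,low[7]=?,low[8]=?); scc=(scc[0]=1,scc[1]=0,scc[2]=2,scc[3]=?,scc[4]=1,scc[5]=1,scc[6]=?,scc[7]=?,scc[8]=?)
step 6: low=(low[0]=0,low[1]=2,low[2]=4,low[3]=5,low[4]=0,low[5]=0,low[6]=?,low[7]=6,low[8]=?); scc=(scc[0]=1,scc[1]=0,scc[2]=2,scc[3]=?,scc[4]=1,scc[5]=1,scc[6]=?,scc[7]=3,scc[8]=?)
step 7: low=(low[0]=0,low[1]=2,low[2]=4,low[3]=5,low[4]=0,low[5]=0,low[6]=?,low[7]=6,low[8]=?); scc=(scc[0]=1,scc[1]=0,scc[2]=2,scc[3]=4,scc[4]=1,scc[5]=1,scc[6]=?,scc[7]=3,scc[8]=?)
step 8: low=(low[0]=0,low[1]=2,low[2]=4,low[3]=5,low[4]=0,low[5]=0,low[6]=7,low[7]=6,low[8]=?); scc=(scc[0]=1,scc[1]=0,scc[2]=2,scc[3]=4,scc[4]=1,scc[5]=1,scc[6]=5,scc[7]=3,scc[8]=?)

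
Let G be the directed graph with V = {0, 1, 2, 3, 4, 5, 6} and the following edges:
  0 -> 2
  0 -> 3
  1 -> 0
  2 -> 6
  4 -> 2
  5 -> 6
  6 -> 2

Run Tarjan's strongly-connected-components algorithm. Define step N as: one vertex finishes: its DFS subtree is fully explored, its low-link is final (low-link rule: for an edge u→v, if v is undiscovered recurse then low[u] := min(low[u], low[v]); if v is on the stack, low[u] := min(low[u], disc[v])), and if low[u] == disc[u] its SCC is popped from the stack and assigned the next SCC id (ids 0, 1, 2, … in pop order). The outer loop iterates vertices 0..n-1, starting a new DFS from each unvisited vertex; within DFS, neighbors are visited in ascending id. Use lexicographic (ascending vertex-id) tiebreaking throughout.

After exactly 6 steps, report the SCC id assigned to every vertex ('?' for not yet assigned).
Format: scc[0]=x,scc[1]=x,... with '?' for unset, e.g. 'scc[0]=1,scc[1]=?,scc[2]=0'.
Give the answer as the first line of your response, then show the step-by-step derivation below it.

scc[0]=2,scc[1]=3,scc[2]=0,scc[3]=1,scc[4]=4,scc[5]=?,scc[6]=0

step 1: low=(low[0]=0,low[1]=?,low[2]=1,low[3]=?,low[4]=?,low[5]=?,low[6]=1); scc=(scc[0]=?,scc[1]=?,scc[2]=?,scc[3]=?,scc[4]=?,scc[5]=?,scc[6]=?)
step 2: low=(low[0]=0,low[1]=?,low[2]=1,low[3]=?,low[4]=?,low[5]=?,low[6]=1); scc=(scc[0]=?,scc[1]=?,scc[2]=0,scc[3]=?,scc[4]=?,scc[5]=?,scc[6]=0)
step 3: low=(low[0]=0,low[1]=?,low[2]=1,low[3]=3,low[4]=?,low[5]=?,low[6]=1); scc=(scc[0]=?,scc[1]=?,scc[2]=0,scc[3]=1,scc[4]=?,scc[5]=?,scc[6]=0)
step 4: low=(low[0]=0,low[1]=?,low[2]=1,low[3]=3,low[4]=?,low[5]=?,low[6]=1); scc=(scc[0]=2,scc[1]=?,scc[2]=0,scc[3]=1,scc[4]=?,scc[5]=?,scc[6]=0)
step 5: low=(low[0]=0,low[1]=4,low[2]=1,low[3]=3,low[4]=?,low[5]=?,low[6]=1); scc=(scc[0]=2,scc[1]=3,scc[2]=0,scc[3]=1,scc[4]=?,scc[5]=?,scc[6]=0)
step 6: low=(low[0]=0,low[1]=4,low[2]=1,low[3]=3,low[4]=5,low[5]=?,low[6]=1); scc=(scc[0]=2,scc[1]=3,scc[2]=0,scc[3]=1,scc[4]=4,scc[5]=?,scc[6]=0)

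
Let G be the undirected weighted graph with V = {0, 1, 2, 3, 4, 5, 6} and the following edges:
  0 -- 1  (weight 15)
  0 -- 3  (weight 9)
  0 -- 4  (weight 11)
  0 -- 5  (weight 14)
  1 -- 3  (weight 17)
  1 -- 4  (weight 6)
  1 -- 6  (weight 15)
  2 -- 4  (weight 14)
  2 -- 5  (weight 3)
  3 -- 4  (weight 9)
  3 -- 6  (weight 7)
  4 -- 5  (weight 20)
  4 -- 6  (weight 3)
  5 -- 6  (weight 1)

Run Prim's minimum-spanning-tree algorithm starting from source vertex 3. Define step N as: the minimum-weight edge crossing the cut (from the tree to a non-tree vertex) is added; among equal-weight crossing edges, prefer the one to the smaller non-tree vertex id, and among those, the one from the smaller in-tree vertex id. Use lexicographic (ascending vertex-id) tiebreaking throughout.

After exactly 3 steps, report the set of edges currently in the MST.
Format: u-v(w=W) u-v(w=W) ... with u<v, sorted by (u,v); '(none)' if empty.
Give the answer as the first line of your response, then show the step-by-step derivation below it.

2-5(w=3) 3-6(w=7) 5-6(w=1)

step 1: add edge 3-6 (w=7); MST = {3-6(w=7)}
step 2: add edge 5-6 (w=1); MST = {3-6(w=7) 5-6(w=1)}
step 3: add edge 2-5 (w=3); MST = {2-5(w=3) 3-6(w=7) 5-6(w=1)}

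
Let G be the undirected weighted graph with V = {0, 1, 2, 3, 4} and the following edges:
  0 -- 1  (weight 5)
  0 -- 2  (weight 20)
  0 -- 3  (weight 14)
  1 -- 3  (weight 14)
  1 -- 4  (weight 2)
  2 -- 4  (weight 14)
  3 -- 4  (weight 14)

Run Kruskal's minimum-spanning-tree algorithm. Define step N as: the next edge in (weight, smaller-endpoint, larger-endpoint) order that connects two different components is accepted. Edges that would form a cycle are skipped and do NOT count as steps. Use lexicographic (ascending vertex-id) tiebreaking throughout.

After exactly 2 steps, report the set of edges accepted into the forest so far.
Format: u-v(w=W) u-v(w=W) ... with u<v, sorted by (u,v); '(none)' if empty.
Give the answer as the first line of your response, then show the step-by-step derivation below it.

0-1(w=5) 1-4(w=2)

step 1: add edge 1-4 (w=2); MST = {1-4(w=2)}
step 2: add edge 0-1 (w=5); MST = {0-1(w=5) 1-4(w=2)}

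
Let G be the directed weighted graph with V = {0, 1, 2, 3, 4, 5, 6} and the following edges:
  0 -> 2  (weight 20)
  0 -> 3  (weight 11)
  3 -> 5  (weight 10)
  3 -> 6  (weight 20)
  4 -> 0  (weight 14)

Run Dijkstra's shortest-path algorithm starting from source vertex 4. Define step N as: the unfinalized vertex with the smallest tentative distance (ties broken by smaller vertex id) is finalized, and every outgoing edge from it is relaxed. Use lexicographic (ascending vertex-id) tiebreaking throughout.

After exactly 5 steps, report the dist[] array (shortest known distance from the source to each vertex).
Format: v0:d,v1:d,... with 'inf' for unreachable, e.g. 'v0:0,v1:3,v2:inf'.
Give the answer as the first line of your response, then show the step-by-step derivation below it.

v0:14,v1:inf,v2:34,v3:25,v4:0,v5:35,v6:45

step 1: dist = v0:14,v1:inf,v2:inf,v3:inf,v4:0,v5:inf,v6:inf
step 2: dist = v0:14,v1:inf,v2:34,v3:25,v4:0,v5:inf,v6:inf
step 3: dist = v0:14,v1:inf,v2:34,v3:25,v4:0,v5:35,v6:45
step 4: dist = v0:14,v1:inf,v2:34,v3:25,v4:0,v5:35,v6:45
step 5: dist = v0:14,v1:inf,v2:34,v3:25,v4:0,v5:35,v6:45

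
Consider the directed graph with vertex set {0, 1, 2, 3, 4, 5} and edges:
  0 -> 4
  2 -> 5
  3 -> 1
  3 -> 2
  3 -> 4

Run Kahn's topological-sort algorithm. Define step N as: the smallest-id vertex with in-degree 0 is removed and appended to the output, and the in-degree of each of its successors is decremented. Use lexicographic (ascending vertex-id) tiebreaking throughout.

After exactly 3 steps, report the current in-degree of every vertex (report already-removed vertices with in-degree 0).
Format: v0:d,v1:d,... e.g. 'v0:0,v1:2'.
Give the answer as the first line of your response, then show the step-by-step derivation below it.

v0:0,v1:0,v2:0,v3:0,v4:0,v5:1

step 1: output 0; order=[0]; indeg=(0,1,1,0,1,1)
step 2: output 3; order=[0,3]; indeg=(0,0,0,0,0,1)
step 3: output 1; order=[0,3,1]; indeg=(0,0,0,0,0,1)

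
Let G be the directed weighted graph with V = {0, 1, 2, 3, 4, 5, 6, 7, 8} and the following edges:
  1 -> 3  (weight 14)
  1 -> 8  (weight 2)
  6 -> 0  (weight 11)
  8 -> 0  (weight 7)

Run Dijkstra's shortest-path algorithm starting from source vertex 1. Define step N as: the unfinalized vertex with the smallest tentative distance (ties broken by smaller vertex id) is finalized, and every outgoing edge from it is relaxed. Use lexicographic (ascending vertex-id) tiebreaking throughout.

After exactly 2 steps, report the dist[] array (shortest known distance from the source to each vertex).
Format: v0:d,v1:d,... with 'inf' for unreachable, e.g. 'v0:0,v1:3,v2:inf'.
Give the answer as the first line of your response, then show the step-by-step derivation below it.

v0:9,v1:0,v2:inf,v3:14,v4:inf,v5:inf,v6:inf,v7:inf,v8:2

step 1: dist = v0:inf,v1:0,v2:inf,v3:14,v4:inf,v5:inf,v6:inf,v7:inf,v8:2
step 2: dist = v0:9,v1:0,v2:inf,v3:14,v4:inf,v5:inf,v6:inf,v7:inf,v8:2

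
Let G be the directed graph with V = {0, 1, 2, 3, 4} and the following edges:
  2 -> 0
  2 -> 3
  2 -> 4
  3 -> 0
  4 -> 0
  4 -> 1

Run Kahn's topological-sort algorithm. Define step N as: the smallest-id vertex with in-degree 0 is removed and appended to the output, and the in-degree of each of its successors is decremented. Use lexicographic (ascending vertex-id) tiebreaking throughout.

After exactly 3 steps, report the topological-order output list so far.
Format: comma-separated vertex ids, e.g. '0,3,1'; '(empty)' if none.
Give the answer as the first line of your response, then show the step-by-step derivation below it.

2,3,4

step 1: output 2; order=[2]; indeg=(2,1,0,0,0)
step 2: output 3; order=[2,3]; indeg=(1,1,0,0,0)
step 3: output 4; order=[2,3,4]; indeg=(0,0,0,0,0)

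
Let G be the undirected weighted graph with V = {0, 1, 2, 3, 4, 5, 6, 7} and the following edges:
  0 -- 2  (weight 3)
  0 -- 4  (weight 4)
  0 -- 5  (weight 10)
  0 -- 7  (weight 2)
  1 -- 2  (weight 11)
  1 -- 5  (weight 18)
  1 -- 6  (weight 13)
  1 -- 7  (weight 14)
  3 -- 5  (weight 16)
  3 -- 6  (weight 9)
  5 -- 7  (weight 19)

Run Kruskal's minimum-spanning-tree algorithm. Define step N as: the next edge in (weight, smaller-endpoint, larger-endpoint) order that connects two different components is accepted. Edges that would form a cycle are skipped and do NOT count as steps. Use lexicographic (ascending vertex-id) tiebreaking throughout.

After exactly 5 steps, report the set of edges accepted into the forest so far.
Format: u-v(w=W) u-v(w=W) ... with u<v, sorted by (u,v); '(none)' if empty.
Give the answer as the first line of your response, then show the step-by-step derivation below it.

0-2(w=3) 0-4(w=4) 0-5(w=10) 0-7(w=2) 3-6(w=9)

step 1: add edge 0-7 (w=2); MST = {0-7(w=2)}
step 2: add edge 0-2 (w=3); MST = {0-2(w=3) 0-7(w=2)}
step 3: add edge 0-4 (w=4); MST = {0-2(w=3) 0-4(w=4) 0-7(w=2)}
step 4: add edge 3-6 (w=9); MST = {0-2(w=3) 0-4(w=4) 0-7(w=2) 3-6(w=9)}
step 5: add edge 0-5 (w=10); MST = {0-2(w=3) 0-4(w=4) 0-5(w=10) 0-7(w=2) 3-6(w=9)}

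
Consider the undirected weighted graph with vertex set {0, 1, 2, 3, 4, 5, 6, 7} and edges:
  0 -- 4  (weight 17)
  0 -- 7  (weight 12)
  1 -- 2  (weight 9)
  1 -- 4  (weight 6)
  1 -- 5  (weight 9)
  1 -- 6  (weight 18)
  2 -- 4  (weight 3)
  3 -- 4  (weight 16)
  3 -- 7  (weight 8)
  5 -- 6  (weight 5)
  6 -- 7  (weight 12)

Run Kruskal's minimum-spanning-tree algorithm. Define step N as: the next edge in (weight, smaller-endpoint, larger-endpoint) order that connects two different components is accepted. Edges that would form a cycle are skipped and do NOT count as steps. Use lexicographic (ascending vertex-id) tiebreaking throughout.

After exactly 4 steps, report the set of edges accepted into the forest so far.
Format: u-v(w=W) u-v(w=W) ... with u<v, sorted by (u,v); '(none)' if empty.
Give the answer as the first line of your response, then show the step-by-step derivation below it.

1-4(w=6) 2-4(w=3) 3-7(w=8) 5-6(w=5)

step 1: add edge 2-4 (w=3); MST = {2-4(w=3)}
step 2: add edge 5-6 (w=5); MST = {2-4(w=3) 5-6(w=5)}
step 3: add edge 1-4 (w=6); MST = {1-4(w=6) 2-4(w=3) 5-6(w=5)}
step 4: add edge 3-7 (w=8); MST = {1-4(w=6) 2-4(w=3) 3-7(w=8) 5-6(w=5)}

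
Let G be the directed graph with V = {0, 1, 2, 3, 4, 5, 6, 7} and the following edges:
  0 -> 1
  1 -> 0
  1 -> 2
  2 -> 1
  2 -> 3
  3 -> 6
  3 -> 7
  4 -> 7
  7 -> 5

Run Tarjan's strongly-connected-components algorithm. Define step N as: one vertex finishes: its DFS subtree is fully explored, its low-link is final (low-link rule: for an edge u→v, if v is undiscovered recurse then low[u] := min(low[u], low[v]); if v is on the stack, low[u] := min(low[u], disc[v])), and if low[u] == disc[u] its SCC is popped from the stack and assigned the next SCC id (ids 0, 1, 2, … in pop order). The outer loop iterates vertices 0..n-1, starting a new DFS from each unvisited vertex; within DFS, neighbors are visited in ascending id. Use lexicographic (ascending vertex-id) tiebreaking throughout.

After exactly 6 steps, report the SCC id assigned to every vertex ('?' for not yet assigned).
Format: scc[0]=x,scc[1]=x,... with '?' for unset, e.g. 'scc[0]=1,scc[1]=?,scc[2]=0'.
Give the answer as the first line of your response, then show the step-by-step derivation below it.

scc[0]=?,scc[1]=?,scc[2]=?,scc[3]=3,scc[4]=?,scc[5]=1,scc[6]=0,scc[7]=2

step 1: low=(low[0]=0,low[1]=0,low[2]=1,low[3]=3,low[4]=?,low[5]=?,low[6]=4,low[7]=?); scc=(scc[0]=?,scc[1]=?,scc[2]=?,scc[3]=?,scc[4]=?,scc[5]=?,scc[6]=0,scc[7]=?)
step 2: low=(low[0]=0,low[1]=0,low[2]=1,low[3]=3,low[4]=?,low[5]=6,low[6]=4,low[7]=5); scc=(scc[0]=?,scc[1]=?,scc[2]=?,scc[3]=?,scc[4]=?,scc[5]=1,scc[6]=0,scc[7]=?)
step 3: low=(low[0]=0,low[1]=0,low[2]=1,low[3]=3,low[4]=?,low[5]=6,low[6]=4,low[7]=5); scc=(scc[0]=?,scc[1]=?,scc[2]=?,scc[3]=?,scc[4]=?,scc[5]=1,scc[6]=0,scc[7]=2)
step 4: low=(low[0]=0,low[1]=0,low[2]=1,low[3]=3,low[4]=?,low[5]=6,low[6]=4,low[7]=5); scc=(scc[0]=?,scc[1]=?,scc[2]=?,scc[3]=3,scc[4]=?,scc[5]=1,scc[6]=0,scc[7]=2)
step 5: low=(low[0]=0,low[1]=0,low[2]=1,low[3]=3,low[4]=?,low[5]=6,low[6]=4,low[7]=5); scc=(scc[0]=?,scc[1]=?,scc[2]=?,scc[3]=3,scc[4]=?,scc[5]=1,scc[6]=0,scc[7]=2)
step 6: low=(low[0]=0,low[1]=0,low[2]=1,low[3]=3,low[4]=?,low[5]=6,low[6]=4,low[7]=5); scc=(scc[0]=?,scc[1]=?,scc[2]=?,scc[3]=3,scc[4]=?,scc[5]=1,scc[6]=0,scc[7]=2)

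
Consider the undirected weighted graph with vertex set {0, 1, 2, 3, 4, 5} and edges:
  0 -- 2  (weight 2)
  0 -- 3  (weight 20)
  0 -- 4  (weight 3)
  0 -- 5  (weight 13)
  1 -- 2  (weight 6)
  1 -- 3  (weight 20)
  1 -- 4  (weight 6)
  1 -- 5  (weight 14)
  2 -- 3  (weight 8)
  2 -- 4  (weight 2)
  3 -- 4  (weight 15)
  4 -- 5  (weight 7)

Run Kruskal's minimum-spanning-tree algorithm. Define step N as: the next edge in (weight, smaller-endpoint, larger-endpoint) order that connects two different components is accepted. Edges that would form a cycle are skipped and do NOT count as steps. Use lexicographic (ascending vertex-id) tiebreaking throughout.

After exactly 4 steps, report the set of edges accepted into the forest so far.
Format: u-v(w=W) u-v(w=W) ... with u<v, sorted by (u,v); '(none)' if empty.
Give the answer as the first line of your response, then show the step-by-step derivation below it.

0-2(w=2) 1-2(w=6) 2-4(w=2) 4-5(w=7)

step 1: add edge 0-2 (w=2); MST = {0-2(w=2)}
step 2: add edge 2-4 (w=2); MST = {0-2(w=2) 2-4(w=2)}
step 3: add edge 1-2 (w=6); MST = {0-2(w=2) 1-2(w=6) 2-4(w=2)}
step 4: add edge 4-5 (w=7); MST = {0-2(w=2) 1-2(w=6) 2-4(w=2) 4-5(w=7)}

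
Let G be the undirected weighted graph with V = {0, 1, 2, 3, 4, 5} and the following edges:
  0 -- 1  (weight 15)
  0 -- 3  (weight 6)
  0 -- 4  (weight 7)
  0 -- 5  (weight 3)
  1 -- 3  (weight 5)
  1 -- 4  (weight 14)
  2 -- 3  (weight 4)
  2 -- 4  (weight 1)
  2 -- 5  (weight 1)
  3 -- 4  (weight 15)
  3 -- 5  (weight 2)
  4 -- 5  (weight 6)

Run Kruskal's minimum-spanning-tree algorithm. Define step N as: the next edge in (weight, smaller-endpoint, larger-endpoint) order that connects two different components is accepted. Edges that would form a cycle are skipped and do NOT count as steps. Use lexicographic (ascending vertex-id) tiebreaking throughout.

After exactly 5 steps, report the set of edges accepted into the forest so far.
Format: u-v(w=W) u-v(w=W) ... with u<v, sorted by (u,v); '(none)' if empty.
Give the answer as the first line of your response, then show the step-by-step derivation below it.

0-5(w=3) 1-3(w=5) 2-4(w=1) 2-5(w=1) 3-5(w=2)

step 1: add edge 2-4 (w=1); MST = {2-4(w=1)}
step 2: add edge 2-5 (w=1); MST = {2-4(w=1) 2-5(w=1)}
step 3: add edge 3-5 (w=2); MST = {2-4(w=1) 2-5(w=1) 3-5(w=2)}
step 4: add edge 0-5 (w=3); MST = {0-5(w=3) 2-4(w=1) 2-5(w=1) 3-5(w=2)}
step 5: add edge 1-3 (w=5); MST = {0-5(w=3) 1-3(w=5) 2-4(w=1) 2-5(w=1) 3-5(w=2)}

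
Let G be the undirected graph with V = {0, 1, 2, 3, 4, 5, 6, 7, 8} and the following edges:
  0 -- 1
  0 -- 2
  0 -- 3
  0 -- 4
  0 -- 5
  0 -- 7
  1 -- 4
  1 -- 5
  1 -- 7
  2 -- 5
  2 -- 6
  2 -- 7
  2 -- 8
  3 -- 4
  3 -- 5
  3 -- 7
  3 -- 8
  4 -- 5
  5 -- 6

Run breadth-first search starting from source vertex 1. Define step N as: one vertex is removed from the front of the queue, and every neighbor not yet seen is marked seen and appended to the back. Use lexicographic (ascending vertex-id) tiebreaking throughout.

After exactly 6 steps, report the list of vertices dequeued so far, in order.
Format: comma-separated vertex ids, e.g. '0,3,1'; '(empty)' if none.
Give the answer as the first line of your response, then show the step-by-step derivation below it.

1,0,4,5,7,2

step 1: dequeue 1; queue=[0,4,5,7]; order=1
step 2: dequeue 0; queue=[4,5,7,2,3]; order=1,0
step 3: dequeue 4; queue=[5,7,2,3]; order=1,0,4
step 4: dequeue 5; queue=[7,2,3,6]; order=1,0,4,5
step 5: dequeue 7; queue=[2,3,6]; order=1,0,4,5,7
step 6: dequeue 2; queue=[3,6,8]; order=1,0,4,5,7,2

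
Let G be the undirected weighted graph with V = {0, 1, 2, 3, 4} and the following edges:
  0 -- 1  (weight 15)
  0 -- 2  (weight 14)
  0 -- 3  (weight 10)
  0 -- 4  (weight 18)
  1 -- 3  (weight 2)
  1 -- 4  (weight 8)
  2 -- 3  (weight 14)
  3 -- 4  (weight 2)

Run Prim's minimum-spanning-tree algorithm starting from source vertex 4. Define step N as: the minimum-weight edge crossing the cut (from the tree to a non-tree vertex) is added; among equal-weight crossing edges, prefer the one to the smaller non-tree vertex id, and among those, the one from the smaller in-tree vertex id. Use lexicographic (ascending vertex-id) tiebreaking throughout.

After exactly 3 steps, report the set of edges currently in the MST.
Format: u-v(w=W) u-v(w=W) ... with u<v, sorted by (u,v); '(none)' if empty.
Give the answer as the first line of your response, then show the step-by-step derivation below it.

0-3(w=10) 1-3(w=2) 3-4(w=2)

step 1: add edge 3-4 (w=2); MST = {3-4(w=2)}
step 2: add edge 1-3 (w=2); MST = {1-3(w=2) 3-4(w=2)}
step 3: add edge 0-3 (w=10); MST = {0-3(w=10) 1-3(w=2) 3-4(w=2)}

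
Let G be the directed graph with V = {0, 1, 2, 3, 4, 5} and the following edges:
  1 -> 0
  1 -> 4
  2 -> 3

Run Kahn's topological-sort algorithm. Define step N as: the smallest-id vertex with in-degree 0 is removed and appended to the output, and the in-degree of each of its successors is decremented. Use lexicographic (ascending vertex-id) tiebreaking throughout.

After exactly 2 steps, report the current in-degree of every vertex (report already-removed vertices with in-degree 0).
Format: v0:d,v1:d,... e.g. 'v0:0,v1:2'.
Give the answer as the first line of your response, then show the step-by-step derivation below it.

v0:0,v1:0,v2:0,v3:1,v4:0,v5:0

step 1: output 1; order=[1]; indeg=(0,0,0,1,0,0)
step 2: output 0; order=[1,0]; indeg=(0,0,0,1,0,0)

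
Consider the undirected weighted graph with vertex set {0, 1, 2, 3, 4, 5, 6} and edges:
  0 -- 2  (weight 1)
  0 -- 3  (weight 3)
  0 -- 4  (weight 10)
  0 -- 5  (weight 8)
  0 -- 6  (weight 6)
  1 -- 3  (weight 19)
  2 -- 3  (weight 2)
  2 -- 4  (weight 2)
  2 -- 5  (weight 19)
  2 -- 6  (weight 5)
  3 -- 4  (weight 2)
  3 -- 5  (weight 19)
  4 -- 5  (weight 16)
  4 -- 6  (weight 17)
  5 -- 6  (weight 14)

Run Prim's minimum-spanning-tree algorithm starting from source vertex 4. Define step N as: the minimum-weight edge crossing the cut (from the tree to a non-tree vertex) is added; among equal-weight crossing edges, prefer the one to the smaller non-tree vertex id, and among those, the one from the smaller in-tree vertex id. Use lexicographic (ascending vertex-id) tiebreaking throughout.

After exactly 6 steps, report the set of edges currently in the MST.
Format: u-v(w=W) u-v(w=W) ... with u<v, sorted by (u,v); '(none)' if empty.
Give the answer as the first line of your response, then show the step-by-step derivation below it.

0-2(w=1) 0-5(w=8) 1-3(w=19) 2-3(w=2) 2-4(w=2) 2-6(w=5)

step 1: add edge 2-4 (w=2); MST = {2-4(w=2)}
step 2: add edge 0-2 (w=1); MST = {0-2(w=1) 2-4(w=2)}
step 3: add edge 2-3 (w=2); MST = {0-2(w=1) 2-3(w=2) 2-4(w=2)}
step 4: add edge 2-6 (w=5); MST = {0-2(w=1) 2-3(w=2) 2-4(w=2) 2-6(w=5)}
step 5: add edge 0-5 (w=8); MST = {0-2(w=1) 0-5(w=8) 2-3(w=2) 2-4(w=2) 2-6(w=5)}
step 6: add edge 1-3 (w=19); MST = {0-2(w=1) 0-5(w=8) 1-3(w=19) 2-3(w=2) 2-4(w=2) 2-6(w=5)}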